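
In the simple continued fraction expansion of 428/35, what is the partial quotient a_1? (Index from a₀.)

4

428 = 12·35 + 8   →  a_0 = 12
35 = 4·8 + 3   →  a_1 = 4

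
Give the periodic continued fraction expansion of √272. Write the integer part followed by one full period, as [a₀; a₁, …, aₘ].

a₀ = ⌊√272⌋ = 16.
With m₀=0, d₀=1 and mₖ₊₁ = dₖaₖ − mₖ, dₖ₊₁ = (n − mₖ₊₁²)/dₖ, aₖ₊₁ = ⌊(a₀+mₖ₊₁)/dₖ₊₁⌋:
  k=1: m=16, d=16, a=2
  k=2: m=16, d=1, a=32
d=1 and a=2a₀=32 at k=2, so the next step gives (m, d) = (16, 16) again — its k=1 value — and the period has length 2.

[16; 2, 32]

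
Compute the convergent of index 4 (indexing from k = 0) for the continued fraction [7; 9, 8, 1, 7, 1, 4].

Using pₖ = aₖpₖ₋₁ + pₖ₋₂, qₖ = aₖqₖ₋₁ + qₖ₋₂ (with p₋₁=1, p₋₂=0, q₋₁=0, q₋₂=1):
  k=0: a=7, p=7, q=1
  k=1: a=9, p=64, q=9
  k=2: a=8, p=519, q=73
  k=3: a=1, p=583, q=82
  k=4: a=7, p=4600, q=647

4600/647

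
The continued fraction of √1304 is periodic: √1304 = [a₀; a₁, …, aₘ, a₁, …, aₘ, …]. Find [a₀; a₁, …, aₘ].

a₀ = ⌊√1304⌋ = 36.

[36; 9, 72]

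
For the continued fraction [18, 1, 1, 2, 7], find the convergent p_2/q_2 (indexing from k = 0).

37/2

Using pₖ = aₖpₖ₋₁ + pₖ₋₂, qₖ = aₖqₖ₋₁ + qₖ₋₂ (with p₋₁=1, p₋₂=0, q₋₁=0, q₋₂=1):
  k=0: a=18, p=18, q=1
  k=1: a=1, p=19, q=1
  k=2: a=1, p=37, q=2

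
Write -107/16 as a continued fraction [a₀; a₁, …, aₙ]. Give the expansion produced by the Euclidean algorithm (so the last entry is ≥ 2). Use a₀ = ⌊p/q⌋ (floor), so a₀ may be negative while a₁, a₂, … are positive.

-107 = -7*16 + 5
16 = 3*5 + 1
5 = 5*1 + 0  (stop)
So -107/16 = [-7; 3, 5].

[-7; 3, 5]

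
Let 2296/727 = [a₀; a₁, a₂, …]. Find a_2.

2296 = 3·727 + 115   →  a_0 = 3
727 = 6·115 + 37   →  a_1 = 6
115 = 3·37 + 4   →  a_2 = 3

3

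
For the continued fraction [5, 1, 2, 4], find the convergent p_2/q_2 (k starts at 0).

Using pₖ = aₖpₖ₋₁ + pₖ₋₂, qₖ = aₖqₖ₋₁ + qₖ₋₂ (with p₋₁=1, p₋₂=0, q₋₁=0, q₋₂=1):
  k=0: a=5, p=5, q=1
  k=1: a=1, p=6, q=1
  k=2: a=2, p=17, q=3

17/3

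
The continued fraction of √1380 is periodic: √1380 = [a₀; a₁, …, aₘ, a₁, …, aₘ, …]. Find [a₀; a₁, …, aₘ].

[37; 6, 1, 2, 1, 6, 74]

a₀ = ⌊√1380⌋ = 37.
With m₀=0, d₀=1 and mₖ₊₁ = dₖaₖ − mₖ, dₖ₊₁ = (n − mₖ₊₁²)/dₖ, aₖ₊₁ = ⌊(a₀+mₖ₊₁)/dₖ₊₁⌋:
  k=1: m=37, d=11, a=6
  k=2: m=29, d=49, a=1
  k=3: m=20, d=20, a=2
  k=4: m=20, d=49, a=1
  k=5: m=29, d=11, a=6
  k=6: m=37, d=1, a=74
d=1 and a=2a₀=74 at k=6, so the next step gives (m, d) = (37, 11) again — its k=1 value — and the period has length 6.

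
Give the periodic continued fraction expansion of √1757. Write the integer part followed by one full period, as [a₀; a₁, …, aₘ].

a₀ = ⌊√1757⌋ = 41.
With m₀=0, d₀=1 and mₖ₊₁ = dₖaₖ − mₖ, dₖ₊₁ = (n − mₖ₊₁²)/dₖ, aₖ₊₁ = ⌊(a₀+mₖ₊₁)/dₖ₊₁⌋:
  k=1: m=41, d=76, a=1
  k=2: m=35, d=7, a=10
  k=3: m=35, d=76, a=1
  k=4: m=41, d=1, a=82
d=1 and a=2a₀=82 at k=4, so the next step gives (m, d) = (41, 76) again — its k=1 value — and the period has length 4.

[41; 1, 10, 1, 82]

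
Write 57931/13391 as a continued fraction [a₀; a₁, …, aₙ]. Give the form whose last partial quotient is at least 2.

[4; 3, 15, 17, 17]

57931 = 4·13391 + 4367
13391 = 3·4367 + 290
4367 = 15·290 + 17
290 = 17·17 + 1
17 = 17·1 + 0  (stop)
So 57931/13391 = [4; 3, 15, 17, 17].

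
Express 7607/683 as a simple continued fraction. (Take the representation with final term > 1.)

[11; 7, 3, 1, 3, 6]

7607 = 11*683 + 94
683 = 7*94 + 25
94 = 3*25 + 19
25 = 1*19 + 6
19 = 3*6 + 1
6 = 6*1 + 0  (stop)
So 7607/683 = [11; 7, 3, 1, 3, 6].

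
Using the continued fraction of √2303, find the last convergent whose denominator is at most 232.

4607/96

√2303 = [47; 1, 94, …] (period length 2).
Convergents:
  p_0/q_0 = 47/1
  p_1/q_1 = 48/1
  p_2/q_2 = 4559/95
  p_3/q_3 = 4607/96
  p_4/q_4 = 437617/9119
q_3 = 96 ≤ 232 < 9119 = q_4, so the answer is 4607/96.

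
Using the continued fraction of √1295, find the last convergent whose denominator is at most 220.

2591/72

√1295 = [35; 1, 70, …] (period length 2).
Convergents:
  p_0/q_0 = 35/1
  p_1/q_1 = 36/1
  p_2/q_2 = 2555/71
  p_3/q_3 = 2591/72
  p_4/q_4 = 183925/5111
q_3 = 72 ≤ 220 < 5111 = q_4, so the answer is 2591/72.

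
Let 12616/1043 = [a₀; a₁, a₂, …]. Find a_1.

12616 = 12·1043 + 100   →  a_0 = 12
1043 = 10·100 + 43   →  a_1 = 10

10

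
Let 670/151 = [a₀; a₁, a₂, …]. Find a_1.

670 = 4·151 + 66   →  a_0 = 4
151 = 2·66 + 19   →  a_1 = 2

2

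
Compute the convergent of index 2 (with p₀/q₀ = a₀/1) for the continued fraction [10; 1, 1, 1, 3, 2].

Using pₖ = aₖpₖ₋₁ + pₖ₋₂, qₖ = aₖqₖ₋₁ + qₖ₋₂ (with p₋₁=1, p₋₂=0, q₋₁=0, q₋₂=1):
  k=0: a=10, p=10, q=1
  k=1: a=1, p=11, q=1
  k=2: a=1, p=21, q=2

21/2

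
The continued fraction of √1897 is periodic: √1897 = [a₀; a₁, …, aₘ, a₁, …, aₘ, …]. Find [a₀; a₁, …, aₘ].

[43; 1, 1, 4, 12, 4, 1, 1, 86]

a₀ = ⌊√1897⌋ = 43.
With m₀=0, d₀=1 and mₖ₊₁ = dₖaₖ − mₖ, dₖ₊₁ = (n − mₖ₊₁²)/dₖ, aₖ₊₁ = ⌊(a₀+mₖ₊₁)/dₖ₊₁⌋:
  k=1: m=43, d=48, a=1
  k=2: m=5, d=39, a=1
  k=3: m=34, d=19, a=4
  k=4: m=42, d=7, a=12
  k=5: m=42, d=19, a=4
  k=6: m=34, d=39, a=1
  k=7: m=5, d=48, a=1
  k=8: m=43, d=1, a=86
d=1 and a=2a₀=86 at k=8, so the next step gives (m, d) = (43, 48) again — its k=1 value — and the period has length 8.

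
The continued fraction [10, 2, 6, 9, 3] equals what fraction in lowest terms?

3871/370

Using pₖ = aₖpₖ₋₁ + pₖ₋₂ and qₖ = aₖqₖ₋₁ + qₖ₋₂:
  k=0: a=10, p=10, q=1
  k=1: a=2, p=21, q=2
  k=2: a=6, p=136, q=13
  k=3: a=9, p=1245, q=119
  k=4: a=3, p=3871, q=370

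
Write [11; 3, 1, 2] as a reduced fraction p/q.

Using pₖ = aₖpₖ₋₁ + pₖ₋₂ and qₖ = aₖqₖ₋₁ + qₖ₋₂:
  k=0: a=11, p=11, q=1
  k=1: a=3, p=34, q=3
  k=2: a=1, p=45, q=4
  k=3: a=2, p=124, q=11

124/11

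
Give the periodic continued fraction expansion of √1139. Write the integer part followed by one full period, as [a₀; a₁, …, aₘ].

[33; 1, 2, 1, 66]

a₀ = ⌊√1139⌋ = 33.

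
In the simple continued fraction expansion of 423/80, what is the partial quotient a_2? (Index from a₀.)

423 = 5·80 + 23   →  a_0 = 5
80 = 3·23 + 11   →  a_1 = 3
23 = 2·11 + 1   →  a_2 = 2

2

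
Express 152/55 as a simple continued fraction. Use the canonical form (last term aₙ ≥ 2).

[2; 1, 3, 4, 3]

152 = 2·55 + 42
55 = 1·42 + 13
42 = 3·13 + 3
13 = 4·3 + 1
3 = 3·1 + 0  (stop)
So 152/55 = [2; 1, 3, 4, 3].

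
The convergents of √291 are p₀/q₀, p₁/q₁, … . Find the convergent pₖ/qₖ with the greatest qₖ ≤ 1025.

√291 = [17; 17, 34, …] (period length 2).
Convergents:
  p_0/q_0 = 17/1
  p_1/q_1 = 290/17
  p_2/q_2 = 9877/579
  p_3/q_3 = 168199/9860
q_2 = 579 ≤ 1025 < 9860 = q_3, so the answer is 9877/579.

9877/579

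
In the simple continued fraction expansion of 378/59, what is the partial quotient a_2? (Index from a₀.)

2

378 = 6·59 + 24   →  a_0 = 6
59 = 2·24 + 11   →  a_1 = 2
24 = 2·11 + 2   →  a_2 = 2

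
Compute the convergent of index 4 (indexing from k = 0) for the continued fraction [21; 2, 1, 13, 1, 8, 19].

939/44

Using pₖ = aₖpₖ₋₁ + pₖ₋₂, qₖ = aₖqₖ₋₁ + qₖ₋₂ (with p₋₁=1, p₋₂=0, q₋₁=0, q₋₂=1):
  k=0: a=21, p=21, q=1
  k=1: a=2, p=43, q=2
  k=2: a=1, p=64, q=3
  k=3: a=13, p=875, q=41
  k=4: a=1, p=939, q=44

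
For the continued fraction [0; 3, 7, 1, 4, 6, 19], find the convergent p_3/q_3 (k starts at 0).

Using pₖ = aₖpₖ₋₁ + pₖ₋₂, qₖ = aₖqₖ₋₁ + qₖ₋₂ (with p₋₁=1, p₋₂=0, q₋₁=0, q₋₂=1):
  k=0: a=0, p=0, q=1
  k=1: a=3, p=1, q=3
  k=2: a=7, p=7, q=22
  k=3: a=1, p=8, q=25

8/25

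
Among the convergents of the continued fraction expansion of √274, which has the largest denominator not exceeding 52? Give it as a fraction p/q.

√274 = [16; 1, 1, 4, 4, 1, 1, 32, …] (period length 7).
Convergents:
  p_0/q_0 = 16/1
  p_1/q_1 = 17/1
  p_2/q_2 = 33/2
  p_3/q_3 = 149/9
  p_4/q_4 = 629/38
  p_5/q_5 = 778/47
  p_6/q_6 = 1407/85
q_5 = 47 ≤ 52 < 85 = q_6, so the answer is 778/47.

778/47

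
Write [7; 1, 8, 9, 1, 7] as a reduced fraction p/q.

5673/719

Fold from the inside: start with 7/1.
  1 + 1/7 = 8/7
  9 + 7/8 = 79/8
  8 + 8/79 = 640/79
  1 + 79/640 = 719/640
  7 + 640/719 = 5673/719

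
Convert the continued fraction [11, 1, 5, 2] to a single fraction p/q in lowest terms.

154/13

Fold from the inside: start with 2/1.
  5 + 1/2 = 11/2
  1 + 2/11 = 13/11
  11 + 11/13 = 154/13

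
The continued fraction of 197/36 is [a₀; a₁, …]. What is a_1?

2

197 = 5·36 + 17   →  a_0 = 5
36 = 2·17 + 2   →  a_1 = 2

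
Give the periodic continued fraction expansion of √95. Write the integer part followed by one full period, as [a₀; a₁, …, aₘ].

a₀ = ⌊√95⌋ = 9.

[9; 1, 2, 1, 18]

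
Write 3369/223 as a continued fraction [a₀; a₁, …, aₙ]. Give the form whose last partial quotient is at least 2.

[15; 9, 3, 2, 3]

3369 = 15×223 + 24
223 = 9×24 + 7
24 = 3×7 + 3
7 = 2×3 + 1
3 = 3×1 + 0  (stop)
So 3369/223 = [15; 9, 3, 2, 3].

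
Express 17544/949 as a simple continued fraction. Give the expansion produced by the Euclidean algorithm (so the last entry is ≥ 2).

[18; 2, 18, 2, 12]

17544 = 18*949 + 462
949 = 2*462 + 25
462 = 18*25 + 12
25 = 2*12 + 1
12 = 12*1 + 0  (stop)
So 17544/949 = [18; 2, 18, 2, 12].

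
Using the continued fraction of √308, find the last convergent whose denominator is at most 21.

√308 = [17; 1, 1, 4, 1, 1, 34, …] (period length 6).
Convergents:
  p_0/q_0 = 17/1
  p_1/q_1 = 18/1
  p_2/q_2 = 35/2
  p_3/q_3 = 158/9
  p_4/q_4 = 193/11
  p_5/q_5 = 351/20
  p_6/q_6 = 12127/691
q_5 = 20 ≤ 21 < 691 = q_6, so the answer is 351/20.

351/20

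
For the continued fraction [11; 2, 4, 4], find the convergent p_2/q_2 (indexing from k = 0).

Using pₖ = aₖpₖ₋₁ + pₖ₋₂, qₖ = aₖqₖ₋₁ + qₖ₋₂ (with p₋₁=1, p₋₂=0, q₋₁=0, q₋₂=1):
  k=0: a=11, p=11, q=1
  k=1: a=2, p=23, q=2
  k=2: a=4, p=103, q=9

103/9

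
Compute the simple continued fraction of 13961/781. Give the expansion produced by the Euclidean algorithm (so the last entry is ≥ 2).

[17; 1, 7, 19, 2, 2]

13961 = 17*781 + 684
781 = 1*684 + 97
684 = 7*97 + 5
97 = 19*5 + 2
5 = 2*2 + 1
2 = 2*1 + 0  (stop)
So 13961/781 = [17; 1, 7, 19, 2, 2].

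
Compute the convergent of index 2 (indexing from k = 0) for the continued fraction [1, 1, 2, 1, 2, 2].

5/3

Using pₖ = aₖpₖ₋₁ + pₖ₋₂, qₖ = aₖqₖ₋₁ + qₖ₋₂ (with p₋₁=1, p₋₂=0, q₋₁=0, q₋₂=1):
  k=0: a=1, p=1, q=1
  k=1: a=1, p=2, q=1
  k=2: a=2, p=5, q=3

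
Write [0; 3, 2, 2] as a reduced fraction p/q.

Using pₖ = aₖpₖ₋₁ + pₖ₋₂ and qₖ = aₖqₖ₋₁ + qₖ₋₂:
  k=0: a=0, p=0, q=1
  k=1: a=3, p=1, q=3
  k=2: a=2, p=2, q=7
  k=3: a=2, p=5, q=17

5/17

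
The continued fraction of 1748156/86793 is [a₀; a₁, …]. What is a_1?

7

1748156 = 20·86793 + 12296   →  a_0 = 20
86793 = 7·12296 + 721   →  a_1 = 7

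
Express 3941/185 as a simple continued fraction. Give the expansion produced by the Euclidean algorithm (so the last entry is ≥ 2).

3941 = 21*185 + 56
185 = 3*56 + 17
56 = 3*17 + 5
17 = 3*5 + 2
5 = 2*2 + 1
2 = 2*1 + 0  (stop)
So 3941/185 = [21; 3, 3, 3, 2, 2].

[21; 3, 3, 3, 2, 2]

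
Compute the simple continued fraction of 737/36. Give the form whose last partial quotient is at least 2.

737 = 20·36 + 17
36 = 2·17 + 2
17 = 8·2 + 1
2 = 2·1 + 0  (stop)
So 737/36 = [20; 2, 8, 2].

[20; 2, 8, 2]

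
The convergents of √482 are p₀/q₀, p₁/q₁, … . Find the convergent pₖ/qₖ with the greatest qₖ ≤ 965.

20747/945

√482 = [21; 1, 20, 1, 42, …] (period length 4).
Convergents:
  p_0/q_0 = 21/1
  p_1/q_1 = 22/1
  p_2/q_2 = 461/21
  p_3/q_3 = 483/22
  p_4/q_4 = 20747/945
  p_5/q_5 = 21230/967
q_4 = 945 ≤ 965 < 967 = q_5, so the answer is 20747/945.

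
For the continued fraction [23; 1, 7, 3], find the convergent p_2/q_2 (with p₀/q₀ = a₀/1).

Using pₖ = aₖpₖ₋₁ + pₖ₋₂, qₖ = aₖqₖ₋₁ + qₖ₋₂ (with p₋₁=1, p₋₂=0, q₋₁=0, q₋₂=1):
  k=0: a=23, p=23, q=1
  k=1: a=1, p=24, q=1
  k=2: a=7, p=191, q=8

191/8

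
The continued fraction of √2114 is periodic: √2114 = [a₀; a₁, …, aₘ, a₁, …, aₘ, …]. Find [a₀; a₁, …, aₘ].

[45; 1, 44, 1, 90]

a₀ = ⌊√2114⌋ = 45.
With m₀=0, d₀=1 and mₖ₊₁ = dₖaₖ − mₖ, dₖ₊₁ = (n − mₖ₊₁²)/dₖ, aₖ₊₁ = ⌊(a₀+mₖ₊₁)/dₖ₊₁⌋:
  k=1: m=45, d=89, a=1
  k=2: m=44, d=2, a=44
  k=3: m=44, d=89, a=1
  k=4: m=45, d=1, a=90
d=1 and a=2a₀=90 at k=4, so the next step gives (m, d) = (45, 89) again — its k=1 value — and the period has length 4.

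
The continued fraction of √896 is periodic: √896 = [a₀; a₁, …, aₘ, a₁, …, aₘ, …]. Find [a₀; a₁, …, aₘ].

[29; 1, 13, 1, 58]

a₀ = ⌊√896⌋ = 29.
With m₀=0, d₀=1 and mₖ₊₁ = dₖaₖ − mₖ, dₖ₊₁ = (n − mₖ₊₁²)/dₖ, aₖ₊₁ = ⌊(a₀+mₖ₊₁)/dₖ₊₁⌋:
  k=1: m=29, d=55, a=1
  k=2: m=26, d=4, a=13
  k=3: m=26, d=55, a=1
  k=4: m=29, d=1, a=58
d=1 and a=2a₀=58 at k=4, so the next step gives (m, d) = (29, 55) again — its k=1 value — and the period has length 4.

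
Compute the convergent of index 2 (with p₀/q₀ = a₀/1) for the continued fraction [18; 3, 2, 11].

128/7

Using pₖ = aₖpₖ₋₁ + pₖ₋₂, qₖ = aₖqₖ₋₁ + qₖ₋₂ (with p₋₁=1, p₋₂=0, q₋₁=0, q₋₂=1):
  k=0: a=18, p=18, q=1
  k=1: a=3, p=55, q=3
  k=2: a=2, p=128, q=7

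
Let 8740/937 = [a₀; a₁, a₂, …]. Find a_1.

3

8740 = 9·937 + 307   →  a_0 = 9
937 = 3·307 + 16   →  a_1 = 3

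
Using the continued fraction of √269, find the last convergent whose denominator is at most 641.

√269 = [16; 2, 2, 32, …] (period length 3).
Convergents:
  p_0/q_0 = 16/1
  p_1/q_1 = 33/2
  p_2/q_2 = 82/5
  p_3/q_3 = 2657/162
  p_4/q_4 = 5396/329
  p_5/q_5 = 13449/820
q_4 = 329 ≤ 641 < 820 = q_5, so the answer is 5396/329.

5396/329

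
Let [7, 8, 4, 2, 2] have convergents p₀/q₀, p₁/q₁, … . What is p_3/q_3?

527/74

Using pₖ = aₖpₖ₋₁ + pₖ₋₂, qₖ = aₖqₖ₋₁ + qₖ₋₂ (with p₋₁=1, p₋₂=0, q₋₁=0, q₋₂=1):
  k=0: a=7, p=7, q=1
  k=1: a=8, p=57, q=8
  k=2: a=4, p=235, q=33
  k=3: a=2, p=527, q=74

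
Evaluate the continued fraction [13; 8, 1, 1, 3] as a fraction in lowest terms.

Fold from the inside: start with 3/1.
  1 + 1/3 = 4/3
  1 + 3/4 = 7/4
  8 + 4/7 = 60/7
  13 + 7/60 = 787/60

787/60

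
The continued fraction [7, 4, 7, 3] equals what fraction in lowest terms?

Using pₖ = aₖpₖ₋₁ + pₖ₋₂ and qₖ = aₖqₖ₋₁ + qₖ₋₂:
  k=0: a=7, p=7, q=1
  k=1: a=4, p=29, q=4
  k=2: a=7, p=210, q=29
  k=3: a=3, p=659, q=91

659/91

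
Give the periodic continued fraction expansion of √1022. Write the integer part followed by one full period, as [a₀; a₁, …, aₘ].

a₀ = ⌊√1022⌋ = 31.

[31; 1, 30, 1, 62]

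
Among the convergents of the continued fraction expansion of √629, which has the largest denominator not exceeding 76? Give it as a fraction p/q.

√629 = [25; 12, 1, 1, 12, 50, …] (period length 5).
Convergents:
  p_0/q_0 = 25/1
  p_1/q_1 = 301/12
  p_2/q_2 = 326/13
  p_3/q_3 = 627/25
  p_4/q_4 = 7850/313
q_3 = 25 ≤ 76 < 313 = q_4, so the answer is 627/25.

627/25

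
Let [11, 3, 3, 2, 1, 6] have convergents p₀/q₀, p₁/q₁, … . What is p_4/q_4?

Using pₖ = aₖpₖ₋₁ + pₖ₋₂, qₖ = aₖqₖ₋₁ + qₖ₋₂ (with p₋₁=1, p₋₂=0, q₋₁=0, q₋₂=1):
  k=0: a=11, p=11, q=1
  k=1: a=3, p=34, q=3
  k=2: a=3, p=113, q=10
  k=3: a=2, p=260, q=23
  k=4: a=1, p=373, q=33

373/33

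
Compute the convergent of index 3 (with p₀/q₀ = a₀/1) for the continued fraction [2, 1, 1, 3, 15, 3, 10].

18/7

Using pₖ = aₖpₖ₋₁ + pₖ₋₂, qₖ = aₖqₖ₋₁ + qₖ₋₂ (with p₋₁=1, p₋₂=0, q₋₁=0, q₋₂=1):
  k=0: a=2, p=2, q=1
  k=1: a=1, p=3, q=1
  k=2: a=1, p=5, q=2
  k=3: a=3, p=18, q=7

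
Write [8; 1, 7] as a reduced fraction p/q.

71/8

Using pₖ = aₖpₖ₋₁ + pₖ₋₂ and qₖ = aₖqₖ₋₁ + qₖ₋₂:
  k=0: a=8, p=8, q=1
  k=1: a=1, p=9, q=1
  k=2: a=7, p=71, q=8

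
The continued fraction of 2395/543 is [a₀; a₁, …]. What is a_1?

2395 = 4·543 + 223   →  a_0 = 4
543 = 2·223 + 97   →  a_1 = 2

2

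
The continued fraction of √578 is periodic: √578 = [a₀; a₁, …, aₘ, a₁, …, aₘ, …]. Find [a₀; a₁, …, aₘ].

[24; 24, 48]

a₀ = ⌊√578⌋ = 24.
With m₀=0, d₀=1 and mₖ₊₁ = dₖaₖ − mₖ, dₖ₊₁ = (n − mₖ₊₁²)/dₖ, aₖ₊₁ = ⌊(a₀+mₖ₊₁)/dₖ₊₁⌋:
  k=1: m=24, d=2, a=24
  k=2: m=24, d=1, a=48
d=1 and a=2a₀=48 at k=2, so the next step gives (m, d) = (24, 2) again — its k=1 value — and the period has length 2.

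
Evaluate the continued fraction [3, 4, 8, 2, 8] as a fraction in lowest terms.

1923/593

Fold from the inside: start with 8/1.
  2 + 1/8 = 17/8
  8 + 8/17 = 144/17
  4 + 17/144 = 593/144
  3 + 144/593 = 1923/593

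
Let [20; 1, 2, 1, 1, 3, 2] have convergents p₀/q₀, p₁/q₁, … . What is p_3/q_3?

Using pₖ = aₖpₖ₋₁ + pₖ₋₂, qₖ = aₖqₖ₋₁ + qₖ₋₂ (with p₋₁=1, p₋₂=0, q₋₁=0, q₋₂=1):
  k=0: a=20, p=20, q=1
  k=1: a=1, p=21, q=1
  k=2: a=2, p=62, q=3
  k=3: a=1, p=83, q=4

83/4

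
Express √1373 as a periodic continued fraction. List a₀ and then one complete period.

a₀ = ⌊√1373⌋ = 37.
With m₀=0, d₀=1 and mₖ₊₁ = dₖaₖ − mₖ, dₖ₊₁ = (n − mₖ₊₁²)/dₖ, aₖ₊₁ = ⌊(a₀+mₖ₊₁)/dₖ₊₁⌋:
  k=1: m=37, d=4, a=18
  k=2: m=35, d=37, a=1
  k=3: m=2, d=37, a=1
  k=4: m=35, d=4, a=18
  k=5: m=37, d=1, a=74
d=1 and a=2a₀=74 at k=5, so the next step gives (m, d) = (37, 4) again — its k=1 value — and the period has length 5.

[37; 18, 1, 1, 18, 74]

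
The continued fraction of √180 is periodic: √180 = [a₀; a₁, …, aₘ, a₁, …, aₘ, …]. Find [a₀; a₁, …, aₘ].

[13; 2, 2, 2, 26]

a₀ = ⌊√180⌋ = 13.
With m₀=0, d₀=1 and mₖ₊₁ = dₖaₖ − mₖ, dₖ₊₁ = (n − mₖ₊₁²)/dₖ, aₖ₊₁ = ⌊(a₀+mₖ₊₁)/dₖ₊₁⌋:
  k=1: m=13, d=11, a=2
  k=2: m=9, d=9, a=2
  k=3: m=9, d=11, a=2
  k=4: m=13, d=1, a=26
d=1 and a=2a₀=26 at k=4, so the next step gives (m, d) = (13, 11) again — its k=1 value — and the period has length 4.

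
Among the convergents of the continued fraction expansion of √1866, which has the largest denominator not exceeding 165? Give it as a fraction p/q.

3067/71

√1866 = [43; 5, 14, 5, 86, …] (period length 4).
Convergents:
  p_0/q_0 = 43/1
  p_1/q_1 = 216/5
  p_2/q_2 = 3067/71
  p_3/q_3 = 15551/360
q_2 = 71 ≤ 165 < 360 = q_3, so the answer is 3067/71.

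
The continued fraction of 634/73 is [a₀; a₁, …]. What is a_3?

634 = 8·73 + 50   →  a_0 = 8
73 = 1·50 + 23   →  a_1 = 1
50 = 2·23 + 4   →  a_2 = 2
23 = 5·4 + 3   →  a_3 = 5

5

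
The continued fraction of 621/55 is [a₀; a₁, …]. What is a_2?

2

621 = 11·55 + 16   →  a_0 = 11
55 = 3·16 + 7   →  a_1 = 3
16 = 2·7 + 2   →  a_2 = 2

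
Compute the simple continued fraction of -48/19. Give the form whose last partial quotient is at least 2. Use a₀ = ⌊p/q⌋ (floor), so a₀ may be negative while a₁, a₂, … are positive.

[-3; 2, 9]

-48 = -3×19 + 9
19 = 2×9 + 1
9 = 9×1 + 0  (stop)
So -48/19 = [-3; 2, 9].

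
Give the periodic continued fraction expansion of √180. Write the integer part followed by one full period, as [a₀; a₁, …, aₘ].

[13; 2, 2, 2, 26]

a₀ = ⌊√180⌋ = 13.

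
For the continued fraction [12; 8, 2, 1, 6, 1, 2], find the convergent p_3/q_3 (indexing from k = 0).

303/25

Using pₖ = aₖpₖ₋₁ + pₖ₋₂, qₖ = aₖqₖ₋₁ + qₖ₋₂ (with p₋₁=1, p₋₂=0, q₋₁=0, q₋₂=1):
  k=0: a=12, p=12, q=1
  k=1: a=8, p=97, q=8
  k=2: a=2, p=206, q=17
  k=3: a=1, p=303, q=25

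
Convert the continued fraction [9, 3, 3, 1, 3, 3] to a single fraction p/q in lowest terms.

Using pₖ = aₖpₖ₋₁ + pₖ₋₂ and qₖ = aₖqₖ₋₁ + qₖ₋₂:
  k=0: a=9, p=9, q=1
  k=1: a=3, p=28, q=3
  k=2: a=3, p=93, q=10
  k=3: a=1, p=121, q=13
  k=4: a=3, p=456, q=49
  k=5: a=3, p=1489, q=160

1489/160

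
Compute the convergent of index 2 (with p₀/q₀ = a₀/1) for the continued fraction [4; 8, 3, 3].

103/25

Using pₖ = aₖpₖ₋₁ + pₖ₋₂, qₖ = aₖqₖ₋₁ + qₖ₋₂ (with p₋₁=1, p₋₂=0, q₋₁=0, q₋₂=1):
  k=0: a=4, p=4, q=1
  k=1: a=8, p=33, q=8
  k=2: a=3, p=103, q=25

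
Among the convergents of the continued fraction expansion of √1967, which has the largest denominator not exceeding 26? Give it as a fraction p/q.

√1967 = [44; 2, 1, 5, 1, 2, 88, …] (period length 6).
Convergents:
  p_0/q_0 = 44/1
  p_1/q_1 = 89/2
  p_2/q_2 = 133/3
  p_3/q_3 = 754/17
  p_4/q_4 = 887/20
  p_5/q_5 = 2528/57
q_4 = 20 ≤ 26 < 57 = q_5, so the answer is 887/20.

887/20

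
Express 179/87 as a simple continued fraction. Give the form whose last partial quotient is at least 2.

[2; 17, 2, 2]

179 = 2×87 + 5
87 = 17×5 + 2
5 = 2×2 + 1
2 = 2×1 + 0  (stop)
So 179/87 = [2; 17, 2, 2].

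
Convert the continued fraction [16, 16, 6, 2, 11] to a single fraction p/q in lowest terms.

38661/2407

Fold from the inside: start with 11/1.
  2 + 1/11 = 23/11
  6 + 11/23 = 149/23
  16 + 23/149 = 2407/149
  16 + 149/2407 = 38661/2407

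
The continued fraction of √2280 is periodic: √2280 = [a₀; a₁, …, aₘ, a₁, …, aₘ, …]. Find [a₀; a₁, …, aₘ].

a₀ = ⌊√2280⌋ = 47.
With m₀=0, d₀=1 and mₖ₊₁ = dₖaₖ − mₖ, dₖ₊₁ = (n − mₖ₊₁²)/dₖ, aₖ₊₁ = ⌊(a₀+mₖ₊₁)/dₖ₊₁⌋:
  k=1: m=47, d=71, a=1
  k=2: m=24, d=24, a=2
  k=3: m=24, d=71, a=1
  k=4: m=47, d=1, a=94
d=1 and a=2a₀=94 at k=4, so the next step gives (m, d) = (47, 71) again — its k=1 value — and the period has length 4.

[47; 1, 2, 1, 94]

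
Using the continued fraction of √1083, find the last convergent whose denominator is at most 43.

362/11

√1083 = [32; 1, 9, 1, 64, …] (period length 4).
Convergents:
  p_0/q_0 = 32/1
  p_1/q_1 = 33/1
  p_2/q_2 = 329/10
  p_3/q_3 = 362/11
  p_4/q_4 = 23497/714
q_3 = 11 ≤ 43 < 714 = q_4, so the answer is 362/11.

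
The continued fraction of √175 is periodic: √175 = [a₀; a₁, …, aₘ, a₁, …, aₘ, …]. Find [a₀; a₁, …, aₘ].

[13; 4, 2, 1, 2, 4, 26]

a₀ = ⌊√175⌋ = 13.
With m₀=0, d₀=1 and mₖ₊₁ = dₖaₖ − mₖ, dₖ₊₁ = (n − mₖ₊₁²)/dₖ, aₖ₊₁ = ⌊(a₀+mₖ₊₁)/dₖ₊₁⌋:
  k=1: m=13, d=6, a=4
  k=2: m=11, d=9, a=2
  k=3: m=7, d=14, a=1
  k=4: m=7, d=9, a=2
  k=5: m=11, d=6, a=4
  k=6: m=13, d=1, a=26
d=1 and a=2a₀=26 at k=6, so the next step gives (m, d) = (13, 6) again — its k=1 value — and the period has length 6.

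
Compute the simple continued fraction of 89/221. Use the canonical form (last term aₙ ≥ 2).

89 = 0*221 + 89
221 = 2*89 + 43
89 = 2*43 + 3
43 = 14*3 + 1
3 = 3*1 + 0  (stop)
So 89/221 = [0; 2, 2, 14, 3].

[0; 2, 2, 14, 3]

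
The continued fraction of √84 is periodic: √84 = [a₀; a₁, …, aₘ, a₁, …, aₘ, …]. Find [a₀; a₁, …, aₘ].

a₀ = ⌊√84⌋ = 9.

[9; 6, 18]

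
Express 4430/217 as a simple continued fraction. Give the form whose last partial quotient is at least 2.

4430 = 20*217 + 90
217 = 2*90 + 37
90 = 2*37 + 16
37 = 2*16 + 5
16 = 3*5 + 1
5 = 5*1 + 0  (stop)
So 4430/217 = [20; 2, 2, 2, 3, 5].

[20; 2, 2, 2, 3, 5]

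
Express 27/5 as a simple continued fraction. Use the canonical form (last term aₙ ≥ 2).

27 = 5*5 + 2
5 = 2*2 + 1
2 = 2*1 + 0  (stop)
So 27/5 = [5; 2, 2].

[5; 2, 2]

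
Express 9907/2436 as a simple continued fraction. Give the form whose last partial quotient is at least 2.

[4; 14, 1, 17, 9]

9907 = 4*2436 + 163
2436 = 14*163 + 154
163 = 1*154 + 9
154 = 17*9 + 1
9 = 9*1 + 0  (stop)
So 9907/2436 = [4; 14, 1, 17, 9].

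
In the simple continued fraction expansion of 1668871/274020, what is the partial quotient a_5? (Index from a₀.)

1668871 = 6·274020 + 24751   →  a_0 = 6
274020 = 11·24751 + 1759   →  a_1 = 11
24751 = 14·1759 + 125   →  a_2 = 14
1759 = 14·125 + 9   →  a_3 = 14
125 = 13·9 + 8   →  a_4 = 13
9 = 1·8 + 1   →  a_5 = 1

1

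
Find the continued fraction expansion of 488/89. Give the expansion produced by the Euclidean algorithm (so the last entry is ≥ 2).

[5; 2, 14, 3]

488 = 5·89 + 43
89 = 2·43 + 3
43 = 14·3 + 1
3 = 3·1 + 0  (stop)
So 488/89 = [5; 2, 14, 3].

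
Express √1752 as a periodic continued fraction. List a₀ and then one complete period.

a₀ = ⌊√1752⌋ = 41.
With m₀=0, d₀=1 and mₖ₊₁ = dₖaₖ − mₖ, dₖ₊₁ = (n − mₖ₊₁²)/dₖ, aₖ₊₁ = ⌊(a₀+mₖ₊₁)/dₖ₊₁⌋:
  k=1: m=41, d=71, a=1
  k=2: m=30, d=12, a=5
  k=3: m=30, d=71, a=1
  k=4: m=41, d=1, a=82
d=1 and a=2a₀=82 at k=4, so the next step gives (m, d) = (41, 71) again — its k=1 value — and the period has length 4.

[41; 1, 5, 1, 82]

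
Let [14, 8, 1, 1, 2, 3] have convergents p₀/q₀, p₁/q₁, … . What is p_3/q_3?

240/17

Using pₖ = aₖpₖ₋₁ + pₖ₋₂, qₖ = aₖqₖ₋₁ + qₖ₋₂ (with p₋₁=1, p₋₂=0, q₋₁=0, q₋₂=1):
  k=0: a=14, p=14, q=1
  k=1: a=8, p=113, q=8
  k=2: a=1, p=127, q=9
  k=3: a=1, p=240, q=17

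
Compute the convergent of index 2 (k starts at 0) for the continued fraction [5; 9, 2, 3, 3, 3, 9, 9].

97/19

Using pₖ = aₖpₖ₋₁ + pₖ₋₂, qₖ = aₖqₖ₋₁ + qₖ₋₂ (with p₋₁=1, p₋₂=0, q₋₁=0, q₋₂=1):
  k=0: a=5, p=5, q=1
  k=1: a=9, p=46, q=9
  k=2: a=2, p=97, q=19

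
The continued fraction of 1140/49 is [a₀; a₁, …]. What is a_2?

1

1140 = 23·49 + 13   →  a_0 = 23
49 = 3·13 + 10   →  a_1 = 3
13 = 1·10 + 3   →  a_2 = 1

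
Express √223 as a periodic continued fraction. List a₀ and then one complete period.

a₀ = ⌊√223⌋ = 14.

[14; 1, 13, 1, 28]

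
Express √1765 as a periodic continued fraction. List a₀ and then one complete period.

a₀ = ⌊√1765⌋ = 42.
With m₀=0, d₀=1 and mₖ₊₁ = dₖaₖ − mₖ, dₖ₊₁ = (n − mₖ₊₁²)/dₖ, aₖ₊₁ = ⌊(a₀+mₖ₊₁)/dₖ₊₁⌋:
  k=1: m=42, d=1, a=84
d=1 and a=2a₀=84 at k=1, so the next step gives (m, d) = (42, 1) again — its k=1 value — and the period has length 1.

[42; 84]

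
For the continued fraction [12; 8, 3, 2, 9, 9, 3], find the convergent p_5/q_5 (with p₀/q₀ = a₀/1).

Using pₖ = aₖpₖ₋₁ + pₖ₋₂, qₖ = aₖqₖ₋₁ + qₖ₋₂ (with p₋₁=1, p₋₂=0, q₋₁=0, q₋₂=1):
  k=0: a=12, p=12, q=1
  k=1: a=8, p=97, q=8
  k=2: a=3, p=303, q=25
  k=3: a=2, p=703, q=58
  k=4: a=9, p=6630, q=547
  k=5: a=9, p=60373, q=4981

60373/4981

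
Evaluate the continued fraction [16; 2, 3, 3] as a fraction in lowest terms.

378/23

Fold from the inside: start with 3/1.
  3 + 1/3 = 10/3
  2 + 3/10 = 23/10
  16 + 10/23 = 378/23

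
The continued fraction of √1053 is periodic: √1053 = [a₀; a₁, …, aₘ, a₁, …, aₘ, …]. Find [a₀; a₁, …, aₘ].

[32; 2, 4, 2, 64]

a₀ = ⌊√1053⌋ = 32.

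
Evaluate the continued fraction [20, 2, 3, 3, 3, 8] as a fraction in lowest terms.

12894/631

Fold from the inside: start with 8/1.
  3 + 1/8 = 25/8
  3 + 8/25 = 83/25
  3 + 25/83 = 274/83
  2 + 83/274 = 631/274
  20 + 274/631 = 12894/631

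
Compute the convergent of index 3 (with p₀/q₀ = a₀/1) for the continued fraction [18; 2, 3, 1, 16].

Using pₖ = aₖpₖ₋₁ + pₖ₋₂, qₖ = aₖqₖ₋₁ + qₖ₋₂ (with p₋₁=1, p₋₂=0, q₋₁=0, q₋₂=1):
  k=0: a=18, p=18, q=1
  k=1: a=2, p=37, q=2
  k=2: a=3, p=129, q=7
  k=3: a=1, p=166, q=9

166/9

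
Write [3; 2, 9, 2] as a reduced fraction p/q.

Using pₖ = aₖpₖ₋₁ + pₖ₋₂ and qₖ = aₖqₖ₋₁ + qₖ₋₂:
  k=0: a=3, p=3, q=1
  k=1: a=2, p=7, q=2
  k=2: a=9, p=66, q=19
  k=3: a=2, p=139, q=40

139/40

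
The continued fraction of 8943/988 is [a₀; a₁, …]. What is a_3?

1

8943 = 9·988 + 51   →  a_0 = 9
988 = 19·51 + 19   →  a_1 = 19
51 = 2·19 + 13   →  a_2 = 2
19 = 1·13 + 6   →  a_3 = 1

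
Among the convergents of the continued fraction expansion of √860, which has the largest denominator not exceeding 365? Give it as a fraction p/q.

3871/132

√860 = [29; 3, 14, 3, 58, …] (period length 4).
Convergents:
  p_0/q_0 = 29/1
  p_1/q_1 = 88/3
  p_2/q_2 = 1261/43
  p_3/q_3 = 3871/132
  p_4/q_4 = 225779/7699
q_3 = 132 ≤ 365 < 7699 = q_4, so the answer is 3871/132.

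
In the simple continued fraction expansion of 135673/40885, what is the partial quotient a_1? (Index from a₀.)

135673 = 3·40885 + 13018   →  a_0 = 3
40885 = 3·13018 + 1831   →  a_1 = 3

3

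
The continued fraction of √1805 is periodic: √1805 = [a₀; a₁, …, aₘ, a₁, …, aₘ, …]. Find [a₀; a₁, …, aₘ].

a₀ = ⌊√1805⌋ = 42.

[42; 2, 16, 2, 84]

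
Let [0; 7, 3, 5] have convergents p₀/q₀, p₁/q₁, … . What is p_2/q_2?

3/22

Using pₖ = aₖpₖ₋₁ + pₖ₋₂, qₖ = aₖqₖ₋₁ + qₖ₋₂ (with p₋₁=1, p₋₂=0, q₋₁=0, q₋₂=1):
  k=0: a=0, p=0, q=1
  k=1: a=7, p=1, q=7
  k=2: a=3, p=3, q=22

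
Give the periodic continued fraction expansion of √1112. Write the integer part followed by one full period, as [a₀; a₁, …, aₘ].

a₀ = ⌊√1112⌋ = 33.
With m₀=0, d₀=1 and mₖ₊₁ = dₖaₖ − mₖ, dₖ₊₁ = (n − mₖ₊₁²)/dₖ, aₖ₊₁ = ⌊(a₀+mₖ₊₁)/dₖ₊₁⌋:
  k=1: m=33, d=23, a=2
  k=2: m=13, d=41, a=1
  k=3: m=28, d=8, a=7
  k=4: m=28, d=41, a=1
  k=5: m=13, d=23, a=2
  k=6: m=33, d=1, a=66
d=1 and a=2a₀=66 at k=6, so the next step gives (m, d) = (33, 23) again — its k=1 value — and the period has length 6.

[33; 2, 1, 7, 1, 2, 66]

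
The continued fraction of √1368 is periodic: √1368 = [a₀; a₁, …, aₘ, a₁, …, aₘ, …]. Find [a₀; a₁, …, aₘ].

a₀ = ⌊√1368⌋ = 36.
With m₀=0, d₀=1 and mₖ₊₁ = dₖaₖ − mₖ, dₖ₊₁ = (n − mₖ₊₁²)/dₖ, aₖ₊₁ = ⌊(a₀+mₖ₊₁)/dₖ₊₁⌋:
  k=1: m=36, d=72, a=1
  k=2: m=36, d=1, a=72
d=1 and a=2a₀=72 at k=2, so the next step gives (m, d) = (36, 72) again — its k=1 value — and the period has length 2.

[36; 1, 72]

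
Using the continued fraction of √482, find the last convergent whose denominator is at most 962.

√482 = [21; 1, 20, 1, 42, …] (period length 4).
Convergents:
  p_0/q_0 = 21/1
  p_1/q_1 = 22/1
  p_2/q_2 = 461/21
  p_3/q_3 = 483/22
  p_4/q_4 = 20747/945
  p_5/q_5 = 21230/967
q_4 = 945 ≤ 962 < 967 = q_5, so the answer is 20747/945.

20747/945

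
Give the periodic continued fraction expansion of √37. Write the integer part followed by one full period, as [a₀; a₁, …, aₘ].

a₀ = ⌊√37⌋ = 6.
With m₀=0, d₀=1 and mₖ₊₁ = dₖaₖ − mₖ, dₖ₊₁ = (n − mₖ₊₁²)/dₖ, aₖ₊₁ = ⌊(a₀+mₖ₊₁)/dₖ₊₁⌋:
  k=1: m=6, d=1, a=12
d=1 and a=2a₀=12 at k=1, so the next step gives (m, d) = (6, 1) again — its k=1 value — and the period has length 1.

[6; 12]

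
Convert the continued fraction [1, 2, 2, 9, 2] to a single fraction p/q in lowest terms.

Fold from the inside: start with 2/1.
  9 + 1/2 = 19/2
  2 + 2/19 = 40/19
  2 + 19/40 = 99/40
  1 + 40/99 = 139/99

139/99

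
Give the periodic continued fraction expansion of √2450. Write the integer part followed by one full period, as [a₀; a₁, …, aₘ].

[49; 2, 98]

a₀ = ⌊√2450⌋ = 49.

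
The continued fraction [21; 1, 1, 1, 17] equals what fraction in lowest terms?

1148/53

Fold from the inside: start with 17/1.
  1 + 1/17 = 18/17
  1 + 17/18 = 35/18
  1 + 18/35 = 53/35
  21 + 35/53 = 1148/53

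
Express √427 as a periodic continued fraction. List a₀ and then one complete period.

[20; 1, 1, 1, 40]

a₀ = ⌊√427⌋ = 20.
With m₀=0, d₀=1 and mₖ₊₁ = dₖaₖ − mₖ, dₖ₊₁ = (n − mₖ₊₁²)/dₖ, aₖ₊₁ = ⌊(a₀+mₖ₊₁)/dₖ₊₁⌋:
  k=1: m=20, d=27, a=1
  k=2: m=7, d=14, a=1
  k=3: m=7, d=27, a=1
  k=4: m=20, d=1, a=40
d=1 and a=2a₀=40 at k=4, so the next step gives (m, d) = (20, 27) again — its k=1 value — and the period has length 4.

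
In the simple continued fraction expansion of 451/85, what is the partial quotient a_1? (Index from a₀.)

451 = 5·85 + 26   →  a_0 = 5
85 = 3·26 + 7   →  a_1 = 3

3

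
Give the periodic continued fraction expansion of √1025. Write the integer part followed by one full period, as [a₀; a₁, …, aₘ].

[32; 64]

a₀ = ⌊√1025⌋ = 32.
With m₀=0, d₀=1 and mₖ₊₁ = dₖaₖ − mₖ, dₖ₊₁ = (n − mₖ₊₁²)/dₖ, aₖ₊₁ = ⌊(a₀+mₖ₊₁)/dₖ₊₁⌋:
  k=1: m=32, d=1, a=64
d=1 and a=2a₀=64 at k=1, so the next step gives (m, d) = (32, 1) again — its k=1 value — and the period has length 1.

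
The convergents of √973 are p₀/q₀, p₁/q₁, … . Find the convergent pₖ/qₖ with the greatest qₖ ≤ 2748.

√973 = [31; 5, 5, 2, 8, 2, 5, 5, 62, …] (period length 8).
Convergents:
  p_0/q_0 = 31/1
  p_1/q_1 = 156/5
  p_2/q_2 = 811/26
  p_3/q_3 = 1778/57
  p_4/q_4 = 15035/482
  p_5/q_5 = 31848/1021
  p_6/q_6 = 174275/5587
q_5 = 1021 ≤ 2748 < 5587 = q_6, so the answer is 31848/1021.

31848/1021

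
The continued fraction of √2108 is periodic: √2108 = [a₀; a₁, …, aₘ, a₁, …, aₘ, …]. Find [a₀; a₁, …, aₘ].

[45; 1, 10, 2, 22, 2, 10, 1, 90]

a₀ = ⌊√2108⌋ = 45.
With m₀=0, d₀=1 and mₖ₊₁ = dₖaₖ − mₖ, dₖ₊₁ = (n − mₖ₊₁²)/dₖ, aₖ₊₁ = ⌊(a₀+mₖ₊₁)/dₖ₊₁⌋:
  k=1: m=45, d=83, a=1
  k=2: m=38, d=8, a=10
  k=3: m=42, d=43, a=2
  k=4: m=44, d=4, a=22
  k=5: m=44, d=43, a=2
  k=6: m=42, d=8, a=10
  k=7: m=38, d=83, a=1
  k=8: m=45, d=1, a=90
d=1 and a=2a₀=90 at k=8, so the next step gives (m, d) = (45, 83) again — its k=1 value — and the period has length 8.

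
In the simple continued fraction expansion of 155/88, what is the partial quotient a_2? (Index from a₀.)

155 = 1·88 + 67   →  a_0 = 1
88 = 1·67 + 21   →  a_1 = 1
67 = 3·21 + 4   →  a_2 = 3

3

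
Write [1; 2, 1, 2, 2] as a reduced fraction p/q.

26/19

Fold from the inside: start with 2/1.
  2 + 1/2 = 5/2
  1 + 2/5 = 7/5
  2 + 5/7 = 19/7
  1 + 7/19 = 26/19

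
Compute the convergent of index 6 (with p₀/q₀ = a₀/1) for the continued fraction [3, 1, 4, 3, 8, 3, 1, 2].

2089/548

Using pₖ = aₖpₖ₋₁ + pₖ₋₂, qₖ = aₖqₖ₋₁ + qₖ₋₂ (with p₋₁=1, p₋₂=0, q₋₁=0, q₋₂=1):
  k=0: a=3, p=3, q=1
  k=1: a=1, p=4, q=1
  k=2: a=4, p=19, q=5
  k=3: a=3, p=61, q=16
  k=4: a=8, p=507, q=133
  k=5: a=3, p=1582, q=415
  k=6: a=1, p=2089, q=548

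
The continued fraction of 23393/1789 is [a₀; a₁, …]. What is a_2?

23393 = 13·1789 + 136   →  a_0 = 13
1789 = 13·136 + 21   →  a_1 = 13
136 = 6·21 + 10   →  a_2 = 6

6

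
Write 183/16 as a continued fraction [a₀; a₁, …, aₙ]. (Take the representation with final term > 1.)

[11; 2, 3, 2]

183 = 11·16 + 7
16 = 2·7 + 2
7 = 3·2 + 1
2 = 2·1 + 0  (stop)
So 183/16 = [11; 2, 3, 2].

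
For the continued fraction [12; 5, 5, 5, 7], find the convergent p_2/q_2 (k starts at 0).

317/26

Using pₖ = aₖpₖ₋₁ + pₖ₋₂, qₖ = aₖqₖ₋₁ + qₖ₋₂ (with p₋₁=1, p₋₂=0, q₋₁=0, q₋₂=1):
  k=0: a=12, p=12, q=1
  k=1: a=5, p=61, q=5
  k=2: a=5, p=317, q=26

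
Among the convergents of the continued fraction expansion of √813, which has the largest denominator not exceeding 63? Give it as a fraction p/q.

1112/39

√813 = [28; 1, 1, 18, 1, 1, 56, …] (period length 6).
Convergents:
  p_0/q_0 = 28/1
  p_1/q_1 = 29/1
  p_2/q_2 = 57/2
  p_3/q_3 = 1055/37
  p_4/q_4 = 1112/39
  p_5/q_5 = 2167/76
q_4 = 39 ≤ 63 < 76 = q_5, so the answer is 1112/39.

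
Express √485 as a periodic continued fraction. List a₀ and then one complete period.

a₀ = ⌊√485⌋ = 22.
With m₀=0, d₀=1 and mₖ₊₁ = dₖaₖ − mₖ, dₖ₊₁ = (n − mₖ₊₁²)/dₖ, aₖ₊₁ = ⌊(a₀+mₖ₊₁)/dₖ₊₁⌋:
  k=1: m=22, d=1, a=44
d=1 and a=2a₀=44 at k=1, so the next step gives (m, d) = (22, 1) again — its k=1 value — and the period has length 1.

[22; 44]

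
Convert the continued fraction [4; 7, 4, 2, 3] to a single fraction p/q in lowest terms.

927/224

Fold from the inside: start with 3/1.
  2 + 1/3 = 7/3
  4 + 3/7 = 31/7
  7 + 7/31 = 224/31
  4 + 31/224 = 927/224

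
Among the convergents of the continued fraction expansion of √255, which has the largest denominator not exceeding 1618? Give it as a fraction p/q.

√255 = [15; 1, 30, …] (period length 2).
Convergents:
  p_0/q_0 = 15/1
  p_1/q_1 = 16/1
  p_2/q_2 = 495/31
  p_3/q_3 = 511/32
  p_4/q_4 = 15825/991
  p_5/q_5 = 16336/1023
  p_6/q_6 = 505905/31681
q_5 = 1023 ≤ 1618 < 31681 = q_6, so the answer is 16336/1023.

16336/1023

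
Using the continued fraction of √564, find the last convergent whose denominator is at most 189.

√564 = [23; 1, 2, 1, 46, …] (period length 4).
Convergents:
  p_0/q_0 = 23/1
  p_1/q_1 = 24/1
  p_2/q_2 = 71/3
  p_3/q_3 = 95/4
  p_4/q_4 = 4441/187
  p_5/q_5 = 4536/191
q_4 = 187 ≤ 189 < 191 = q_5, so the answer is 4441/187.

4441/187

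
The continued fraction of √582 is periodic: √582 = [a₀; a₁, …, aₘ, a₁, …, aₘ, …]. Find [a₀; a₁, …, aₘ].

[24; 8, 48]

a₀ = ⌊√582⌋ = 24.
With m₀=0, d₀=1 and mₖ₊₁ = dₖaₖ − mₖ, dₖ₊₁ = (n − mₖ₊₁²)/dₖ, aₖ₊₁ = ⌊(a₀+mₖ₊₁)/dₖ₊₁⌋:
  k=1: m=24, d=6, a=8
  k=2: m=24, d=1, a=48
d=1 and a=2a₀=48 at k=2, so the next step gives (m, d) = (24, 6) again — its k=1 value — and the period has length 2.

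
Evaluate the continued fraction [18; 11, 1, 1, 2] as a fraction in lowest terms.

1049/58

Fold from the inside: start with 2/1.
  1 + 1/2 = 3/2
  1 + 2/3 = 5/3
  11 + 3/5 = 58/5
  18 + 5/58 = 1049/58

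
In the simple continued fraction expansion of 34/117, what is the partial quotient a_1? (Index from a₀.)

3

34 = 0·117 + 34   →  a_0 = 0
117 = 3·34 + 15   →  a_1 = 3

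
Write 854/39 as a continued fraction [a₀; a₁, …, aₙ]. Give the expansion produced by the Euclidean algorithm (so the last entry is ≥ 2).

854 = 21·39 + 35
39 = 1·35 + 4
35 = 8·4 + 3
4 = 1·3 + 1
3 = 3·1 + 0  (stop)
So 854/39 = [21; 1, 8, 1, 3].

[21; 1, 8, 1, 3]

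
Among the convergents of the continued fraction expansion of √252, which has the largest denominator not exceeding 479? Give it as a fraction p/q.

4048/255

√252 = [15; 1, 6, 1, 30, …] (period length 4).
Convergents:
  p_0/q_0 = 15/1
  p_1/q_1 = 16/1
  p_2/q_2 = 111/7
  p_3/q_3 = 127/8
  p_4/q_4 = 3921/247
  p_5/q_5 = 4048/255
  p_6/q_6 = 28209/1777
q_5 = 255 ≤ 479 < 1777 = q_6, so the answer is 4048/255.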